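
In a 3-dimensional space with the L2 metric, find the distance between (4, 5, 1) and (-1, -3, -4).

(Σ|x_i - y_i|^2)^(1/2) = (|4 - (-1)|^2 + |5 - (-3)|^2 + |1 - (-4)|^2)^(1/2)
= (5^2 + 8^2 + 5^2)^(1/2) = (25 + 64 + 25)^(1/2) = (114)^(1/2) ≈ 10.6771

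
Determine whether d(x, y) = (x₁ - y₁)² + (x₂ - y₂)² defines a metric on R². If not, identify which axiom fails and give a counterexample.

No. The squared Euclidean distance fails the triangle inequality. Counterexample: x = (0, 0), y = (4, 4), z = (8, 8). d(x,z) = 8² + 8² = 128, but d(x,y) + d(y,z) = (4² + 4²) + (4² + 4²) = 32 + 32 = 64. Since 128 > 64, the triangle inequality is violated. (Note: √d, the ordinary Euclidean distance, IS a metric.)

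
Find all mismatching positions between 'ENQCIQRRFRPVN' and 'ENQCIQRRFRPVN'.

Differing positions: none. Hamming distance = 0.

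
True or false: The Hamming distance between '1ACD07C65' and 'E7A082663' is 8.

Differing positions: 1, 2, 3, 4, 5, 6, 7, 9. Hamming distance = 8, so the claim is true.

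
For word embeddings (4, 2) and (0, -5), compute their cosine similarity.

With u = (4, 2), v = (0, -5):
u·v = 4·0 + 2·(-5) = 0 + (-10) = -10.
|u| = √(4² + 2²) = √20, |v| = √(0² + (-5)²) = √25, so |u||v| = √(20·25) = √500.
cos θ = (u·v)/(|u||v|) = -10/√500 ≈ -0.4472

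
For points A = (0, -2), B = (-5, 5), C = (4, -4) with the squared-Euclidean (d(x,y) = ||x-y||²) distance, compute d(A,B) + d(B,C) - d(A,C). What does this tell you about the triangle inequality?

d(A,B) = 5² + 7² = 74, d(B,C) = 9² + 9² = 162, d(A,C) = 4² + 2² = 20.
d(A,B) + d(B,C) - d(A,C) = 74 + 162 - 20 = 236 - 20 = 216. This is ≥ 0, so the triangle inequality holds for these points.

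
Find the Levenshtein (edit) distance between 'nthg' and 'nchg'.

Let D[i][j] be the edit distance between the first i characters of 'nthg' and the first j characters of 'nchg', with D[i][0] = i, D[0][j] = j, and D[i][j] = D[i-1][j-1] if the characters match, else 1 + min(D[i-1][j], D[i][j-1], D[i-1][j-1]). Filling the table (rows: prefixes of 'nthg', columns: prefixes of 'nchg'):
     ε  n  c  h  g
  ε  0  1  2  3  4
  n  1  0  1  2  3
  t  2  1  1  2  3
  h  3  2  2  1  2
  g  4  3  3  2  1
The bottom-right entry gives D[4][4] = 1, so no sequence of fewer than 1 edit works. Backtracking through the table gives one optimal edit sequence (1 edit):
  nthg → nchg (sub t→c @2)
Edit distance = 1.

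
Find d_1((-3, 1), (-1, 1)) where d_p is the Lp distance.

Σ|x_i - y_i| = |-3 - (-1)| + |1 - 1| = 2 + 0 = 2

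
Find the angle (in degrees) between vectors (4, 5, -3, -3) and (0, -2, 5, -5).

With u = (4, 5, -3, -3), v = (0, -2, 5, -5):
u·v = 4·0 + 5·(-2) + (-3)·5 + (-3)·(-5) = 0 + (-10) + (-15) + 15 = -10.
|u| = √(4² + 5² + (-3)² + (-3)²) = √59, |v| = √(0² + (-2)² + 5² + (-5)²) = √54, so |u||v| = √(59·54) = √3186.
cos θ = (u·v)/(|u||v|) = -10/√3186 ≈ -0.177165
θ = arccos(-0.177165) ≈ 100.2°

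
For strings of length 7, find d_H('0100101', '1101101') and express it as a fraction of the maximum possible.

Differing positions: 1, 4. Hamming distance = 2. The maximum possible Hamming distance for length-7 strings is 7, so d_H/7 = 2/7 ≈ 0.2857.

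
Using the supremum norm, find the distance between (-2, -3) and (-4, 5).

max(|x_i - y_i|) = max(|-2 - (-4)|, |-3 - 5|) = max(2, 8) = 8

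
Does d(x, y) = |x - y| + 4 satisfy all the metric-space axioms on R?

No. d fails identity of indiscernibles (specifically d(x,x) = 0): d(7, 7) = |7 - 7| + 4 = 0 + 4 = 4 ≠ 0.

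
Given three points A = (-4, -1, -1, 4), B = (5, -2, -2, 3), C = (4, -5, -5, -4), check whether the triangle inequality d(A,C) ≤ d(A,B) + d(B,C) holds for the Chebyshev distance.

d(A,B) = max(9, 1, 1, 1) = 9, d(B,C) = max(1, 3, 3, 7) = 7, d(A,C) = max(8, 4, 4, 8) = 8.
d(A,C) = 8 ≤ 9 + 7 = 16. Triangle inequality is satisfied.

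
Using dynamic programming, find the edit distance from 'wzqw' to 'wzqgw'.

Let D[i][j] be the edit distance between the first i characters of 'wzqw' and the first j characters of 'wzqgw', with D[i][0] = i, D[0][j] = j, and D[i][j] = D[i-1][j-1] if the characters match, else 1 + min(D[i-1][j], D[i][j-1], D[i-1][j-1]). Filling the table (rows: prefixes of 'wzqw', columns: prefixes of 'wzqgw'):
     ε  w  z  q  g  w
  ε  0  1  2  3  4  5
  w  1  0  1  2  3  4
  z  2  1  0  1  2  3
  q  3  2  1  0  1  2
  w  4  3  2  1  1  1
The bottom-right entry gives D[4][5] = 1, so no sequence of fewer than 1 edit works. Backtracking through the table gives one optimal edit sequence (1 edit):
  wzqw → wzqgw (ins g @4)
Edit distance = 1.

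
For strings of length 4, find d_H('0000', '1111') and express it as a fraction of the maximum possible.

Differing positions: 1, 2, 3, 4. Hamming distance = 4. The maximum possible Hamming distance for length-4 strings is 4, so d_H/4 = 4/4 = 1.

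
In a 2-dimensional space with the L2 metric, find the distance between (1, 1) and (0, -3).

(Σ|x_i - y_i|^2)^(1/2) = (|1 - 0|^2 + |1 - (-3)|^2)^(1/2)
= (1^2 + 4^2)^(1/2) = (1 + 16)^(1/2) = (17)^(1/2) ≈ 4.1231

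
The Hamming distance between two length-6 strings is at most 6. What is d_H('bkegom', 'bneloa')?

Differing positions: 2, 4, 6. Hamming distance = 3. The maximum possible Hamming distance for length-6 strings is 6, so d_H/6 = 3/6 = 0.5.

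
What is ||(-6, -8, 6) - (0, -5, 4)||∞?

max(|x_i - y_i|) = max(|-6 - 0|, |-8 - (-5)|, |6 - 4|) = max(6, 3, 2) = 6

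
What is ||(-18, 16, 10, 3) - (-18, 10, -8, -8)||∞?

max(|x_i - y_i|) = max(|-18 - (-18)|, |16 - 10|, |10 - (-8)|, |3 - (-8)|) = max(0, 6, 18, 11) = 18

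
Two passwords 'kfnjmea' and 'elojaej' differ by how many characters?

Differing positions: 1, 2, 3, 5, 7. Hamming distance = 5.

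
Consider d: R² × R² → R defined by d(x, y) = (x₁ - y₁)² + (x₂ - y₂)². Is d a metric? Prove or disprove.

No. The squared Euclidean distance fails the triangle inequality. Counterexample: x = (0, 0), y = (5, 1), z = (10, 2). d(x,z) = 10² + 2² = 104, but d(x,y) + d(y,z) = (5² + 1²) + (5² + 1²) = 26 + 26 = 52. Since 104 > 52, the triangle inequality is violated. (Note: √d, the ordinary Euclidean distance, IS a metric.)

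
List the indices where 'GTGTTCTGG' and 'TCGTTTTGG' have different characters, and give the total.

Differing positions: 1, 2, 6. Hamming distance = 3.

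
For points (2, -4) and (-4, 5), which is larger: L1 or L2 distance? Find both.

L1 = |2 - (-4)| + |-4 - 5| = 6 + 9 = 15
L2 = √(6² + 9²) = √117 ≈ 10.8167
L1 ≥ L2 always (equality iff movement is along one axis); L1 > L2 here.
Ratio L1/L2 = 15/√117 ≈ 1.3868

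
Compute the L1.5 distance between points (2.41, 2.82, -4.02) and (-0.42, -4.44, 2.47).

(Σ|x_i - y_i|^1.5)^(1/1.5) = (|2.41 - (-0.42)|^1.5 + |2.82 - (-4.44)|^1.5 + |-4.02 - 2.47|^1.5)^(1/1.5)
= (2.83^1.5 + 7.26^1.5 + 6.49^1.5)^(1/1.5) ≈ (4.7608 + 19.5616 + 16.5336)^(1/1.5) = (40.856)^(1/1.5) ≈ 11.8623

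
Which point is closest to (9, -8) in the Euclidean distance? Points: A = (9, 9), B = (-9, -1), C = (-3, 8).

Distances: d(A) = 17, d(B) ≈ 19.3132, d(C) = 20. Nearest: A = (9, 9) with distance 17.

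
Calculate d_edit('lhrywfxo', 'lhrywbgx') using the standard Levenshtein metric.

Let D[i][j] be the edit distance between the first i characters of 'lhrywfxo' and the first j characters of 'lhrywbgx', with D[i][0] = i, D[0][j] = j, and D[i][j] = D[i-1][j-1] if the characters match, else 1 + min(D[i-1][j], D[i][j-1], D[i-1][j-1]). Filling the table (rows: prefixes of 'lhrywfxo', columns: prefixes of 'lhrywbgx'):
     ε  l  h  r  y  w  b  g  x
  ε  0  1  2  3  4  5  6  7  8
  l  1  0  1  2  3  4  5  6  7
  h  2  1  0  1  2  3  4  5  6
  r  3  2  1  0  1  2  3  4  5
  y  4  3  2  1  0  1  2  3  4
  w  5  4  3  2  1  0  1  2  3
  f  6  5  4  3  2  1  1  2  3
  x  7  6  5  4  3  2  2  2  2
  o  8  7  6  5  4  3  3  3  3
The bottom-right entry gives D[8][8] = 3, so no sequence of fewer than 3 edits works. Backtracking through the table gives one optimal edit sequence (3 edits):
  lhrywfxo → lhrywbxo (sub f→b @6)
  lhrywbxo → lhrywbgo (sub x→g @7)
  lhrywbgo → lhrywbgx (sub o→x @8)
Edit distance = 3.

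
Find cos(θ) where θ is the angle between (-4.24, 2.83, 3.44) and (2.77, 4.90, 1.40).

With u = (-4.24, 2.83, 3.44), v = (2.77, 4.90, 1.40):
u·v = (-4.24)·2.77 + 2.83·4.9 + 3.44·1.4 = (-11.7448) + 13.867 + 4.816 = 6.9382.
|u| = √((-4.24)² + 2.83² + 3.44²) = √(17.9776 + 8.0089 + 11.8336) = √37.8201, |v| = √(2.77² + 4.9² + 1.4²) = √(7.6729 + 24.01 + 1.96) = √33.6429.
cos θ = (u·v)/(|u||v|) = 6.9382/(√37.8201·√33.6429) ≈ 0.1945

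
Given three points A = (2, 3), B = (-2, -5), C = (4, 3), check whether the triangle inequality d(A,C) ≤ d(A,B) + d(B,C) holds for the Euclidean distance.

d(A,B) = √(4² + 8²) = √80 ≈ 8.9443, d(B,C) = √(6² + 8²) = √100 = 10, d(A,C) = √(2² + 0²) = √4 = 2.
d(A,C) = 2 ≤ 8.9443 + 10 = 18.9443. Triangle inequality is satisfied.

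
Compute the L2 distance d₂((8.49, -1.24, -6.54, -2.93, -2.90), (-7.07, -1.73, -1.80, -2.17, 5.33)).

√(Σ(x_i - y_i)²) = √((8.49 - (-7.07))² + (-1.24 - (-1.73))² + (-6.54 - (-1.8))² + (-2.93 - (-2.17))² + (-2.9 - 5.33)²)
= √(15.56² + 0.49² + (-4.74)² + (-0.76)² + (-8.23)²) = √(242.1136 + 0.2401 + 22.4676 + 0.5776 + 67.7329) = √333.1318 ≈ 18.2519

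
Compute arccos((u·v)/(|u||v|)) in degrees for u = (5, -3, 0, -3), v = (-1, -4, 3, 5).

With u = (5, -3, 0, -3), v = (-1, -4, 3, 5):
u·v = 5·(-1) + (-3)·(-4) + 0·3 + (-3)·5 = (-5) + 12 + 0 + (-15) = -8.
|u| = √(5² + (-3)² + 0² + (-3)²) = √43, |v| = √((-1)² + (-4)² + 3² + 5²) = √51, so |u||v| = √(43·51) = √2193.
cos θ = (u·v)/(|u||v|) = -8/√2193 ≈ -0.170833
θ = arccos(-0.170833) ≈ 99.84°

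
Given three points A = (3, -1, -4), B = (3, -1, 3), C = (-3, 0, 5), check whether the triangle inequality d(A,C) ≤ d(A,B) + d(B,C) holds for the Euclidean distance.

d(A,B) = √(0² + 0² + 7²) = √49 = 7, d(B,C) = √(6² + 1² + 2²) = √41 ≈ 6.4031, d(A,C) = √(6² + 1² + 9²) = √118 ≈ 10.8628.
d(A,C) ≈ 10.8628 ≤ 7 + 6.4031 = 13.4031. Triangle inequality is satisfied.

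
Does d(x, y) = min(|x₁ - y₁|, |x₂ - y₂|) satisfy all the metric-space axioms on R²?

No. d fails identity of indiscernibles: take x = (-3, 0) and y = (-3, 7). Then d(x,y) = min(|-3 - (-3)|, |0 - 7|) = min(0, 7) = 0, yet x ≠ y.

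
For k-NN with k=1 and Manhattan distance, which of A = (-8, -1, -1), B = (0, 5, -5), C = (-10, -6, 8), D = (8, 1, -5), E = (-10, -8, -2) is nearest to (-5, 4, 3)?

Distances: d(A) = 12, d(B) = 14, d(C) = 20, d(D) = 24, d(E) = 22. Nearest: A = (-8, -1, -1) with distance 12.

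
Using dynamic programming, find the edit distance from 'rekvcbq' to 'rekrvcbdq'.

Let D[i][j] be the edit distance between the first i characters of 'rekvcbq' and the first j characters of 'rekrvcbdq', with D[i][0] = i, D[0][j] = j, and D[i][j] = D[i-1][j-1] if the characters match, else 1 + min(D[i-1][j], D[i][j-1], D[i-1][j-1]). Filling the table (rows: prefixes of 'rekvcbq', columns: prefixes of 'rekrvcbdq'):
     ε  r  e  k  r  v  c  b  d  q
  ε  0  1  2  3  4  5  6  7  8  9
  r  1  0  1  2  3  4  5  6  7  8
  e  2  1  0  1  2  3  4  5  6  7
  k  3  2  1  0  1  2  3  4  5  6
  v  4  3  2  1  1  1  2  3  4  5
  c  5  4  3  2  2  2  1  2  3  4
  b  6  5  4  3  3  3  2  1  2  3
  q  7  6  5  4  4  4  3  2  2  2
The bottom-right entry gives D[7][9] = 2, so no sequence of fewer than 2 edits works. Backtracking through the table gives one optimal edit sequence (2 edits):
  rekvcbq → rekrvcbq (ins r @4)
  rekrvcbq → rekrvcbdq (ins d @8)
Edit distance = 2.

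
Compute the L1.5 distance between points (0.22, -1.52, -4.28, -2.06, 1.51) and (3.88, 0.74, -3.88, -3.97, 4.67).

(Σ|x_i - y_i|^1.5)^(1/1.5) = (|0.22 - 3.88|^1.5 + |-1.52 - 0.74|^1.5 + |-4.28 - (-3.88)|^1.5 + |-2.06 - (-3.97)|^1.5 + |1.51 - 4.67|^1.5)^(1/1.5)
= (3.66^1.5 + 2.26^1.5 + 0.4^1.5 + 1.91^1.5 + 3.16^1.5)^(1/1.5) ≈ (7.002 + 3.3975 + 0.253 + 2.6397 + 5.6173)^(1/1.5) = (18.9095)^(1/1.5) ≈ 7.0977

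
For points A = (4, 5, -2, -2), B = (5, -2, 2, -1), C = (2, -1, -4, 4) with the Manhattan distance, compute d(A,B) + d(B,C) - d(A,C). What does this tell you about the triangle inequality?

d(A,B) = 1 + 7 + 4 + 1 = 13, d(B,C) = 3 + 1 + 6 + 5 = 15, d(A,C) = 2 + 6 + 2 + 6 = 16.
d(A,B) + d(B,C) - d(A,C) = 13 + 15 - 16 = 28 - 16 = 12. This is ≥ 0, so the triangle inequality holds for these points.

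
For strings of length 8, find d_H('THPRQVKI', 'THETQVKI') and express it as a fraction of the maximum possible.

Differing positions: 3, 4. Hamming distance = 2. The maximum possible Hamming distance for length-8 strings is 8, so d_H/8 = 2/8 = 0.25.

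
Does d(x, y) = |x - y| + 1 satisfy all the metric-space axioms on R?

No. d fails identity of indiscernibles (specifically d(x,x) = 0): d(2, 2) = |2 - 2| + 1 = 0 + 1 = 1 ≠ 0.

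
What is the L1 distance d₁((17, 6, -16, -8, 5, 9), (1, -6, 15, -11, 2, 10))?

Σ|x_i - y_i| = |17 - 1| + |6 - (-6)| + |-16 - 15| + |-8 - (-11)| + |5 - 2| + |9 - 10| = 16 + 12 + 31 + 3 + 3 + 1 = 66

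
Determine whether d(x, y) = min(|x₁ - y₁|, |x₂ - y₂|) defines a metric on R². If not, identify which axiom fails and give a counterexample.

No. d fails identity of indiscernibles: take x = (1, 0) and y = (1, 3). Then d(x,y) = min(|1 - 1|, |0 - 3|) = min(0, 3) = 0, yet x ≠ y.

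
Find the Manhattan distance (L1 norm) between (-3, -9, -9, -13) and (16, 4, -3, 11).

Σ|x_i - y_i| = |-3 - 16| + |-9 - 4| + |-9 - (-3)| + |-13 - 11| = 19 + 13 + 6 + 24 = 62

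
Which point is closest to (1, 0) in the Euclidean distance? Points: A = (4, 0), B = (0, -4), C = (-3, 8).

Distances: d(A) = 3, d(B) ≈ 4.1231, d(C) ≈ 8.9443. Nearest: A = (4, 0) with distance 3.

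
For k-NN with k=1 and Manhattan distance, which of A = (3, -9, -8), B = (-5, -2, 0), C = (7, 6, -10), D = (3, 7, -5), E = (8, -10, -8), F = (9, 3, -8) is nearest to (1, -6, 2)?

Distances: d(A) = 15, d(B) = 12, d(C) = 30, d(D) = 22, d(E) = 21, d(F) = 27. Nearest: B = (-5, -2, 0) with distance 12.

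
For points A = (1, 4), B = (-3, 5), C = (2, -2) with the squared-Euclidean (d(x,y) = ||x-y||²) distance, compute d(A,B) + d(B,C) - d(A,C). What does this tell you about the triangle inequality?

d(A,B) = 4² + 1² = 17, d(B,C) = 5² + 7² = 74, d(A,C) = 1² + 6² = 37.
d(A,B) + d(B,C) - d(A,C) = 17 + 74 - 37 = 91 - 37 = 54. This is ≥ 0, so the triangle inequality holds for these points.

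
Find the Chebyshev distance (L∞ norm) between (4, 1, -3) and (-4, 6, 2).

max(|x_i - y_i|) = max(|4 - (-4)|, |1 - 6|, |-3 - 2|) = max(8, 5, 5) = 8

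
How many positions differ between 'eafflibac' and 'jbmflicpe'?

Differing positions: 1, 2, 3, 7, 8, 9. Hamming distance = 6.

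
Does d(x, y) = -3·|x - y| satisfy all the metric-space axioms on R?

No. With c = -3 < 0, d fails non-negativity: d(5, 7) = -3·|5 - 7| = -3·2 = -6 < 0.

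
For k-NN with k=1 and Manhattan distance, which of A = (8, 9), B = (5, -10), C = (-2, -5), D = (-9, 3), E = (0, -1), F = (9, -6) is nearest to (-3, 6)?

Distances: d(A) = 14, d(B) = 24, d(C) = 12, d(D) = 9, d(E) = 10, d(F) = 24. Nearest: D = (-9, 3) with distance 9.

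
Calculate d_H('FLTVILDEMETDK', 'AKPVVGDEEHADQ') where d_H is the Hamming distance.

Differing positions: 1, 2, 3, 5, 6, 9, 10, 11, 13. Hamming distance = 9.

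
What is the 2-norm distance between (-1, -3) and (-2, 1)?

(Σ|x_i - y_i|^2)^(1/2) = (|-1 - (-2)|^2 + |-3 - 1|^2)^(1/2)
= (1^2 + 4^2)^(1/2) = (1 + 16)^(1/2) = (17)^(1/2) ≈ 4.1231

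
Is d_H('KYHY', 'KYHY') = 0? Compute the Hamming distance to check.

Differing positions: none. Hamming distance = 0, so the claim is true.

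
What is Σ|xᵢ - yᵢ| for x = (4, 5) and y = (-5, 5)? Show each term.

Σ|x_i - y_i| = |4 - (-5)| + |5 - 5| = 9 + 0 = 9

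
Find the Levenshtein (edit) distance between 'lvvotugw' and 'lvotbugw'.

Let D[i][j] be the edit distance between the first i characters of 'lvvotugw' and the first j characters of 'lvotbugw', with D[i][0] = i, D[0][j] = j, and D[i][j] = D[i-1][j-1] if the characters match, else 1 + min(D[i-1][j], D[i][j-1], D[i-1][j-1]). Filling the table (rows: prefixes of 'lvvotugw', columns: prefixes of 'lvotbugw'):
     ε  l  v  o  t  b  u  g  w
  ε  0  1  2  3  4  5  6  7  8
  l  1  0  1  2  3  4  5  6  7
  v  2  1  0  1  2  3  4  5  6
  v  3  2  1  1  2  3  4  5  6
  o  4  3  2  1  2  3  4  5  6
  t  5  4  3  2  1  2  3  4  5
  u  6  5  4  3  2  2  2  3  4
  g  7  6  5  4  3  3  3  2  3
  w  8  7  6  5  4  4  4  3  2
The bottom-right entry gives D[8][8] = 2, so no sequence of fewer than 2 edits works. Backtracking through the table gives one optimal edit sequence (2 edits):
  lvvotugw → lvotugw (del v @2)
  lvotugw → lvotbugw (ins b @5)
Edit distance = 2.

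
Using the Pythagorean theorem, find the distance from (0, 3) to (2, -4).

√(Σ(x_i - y_i)²) = √((0 - 2)² + (3 - (-4))²)
= √((-2)² + 7²) = √(4 + 49) = √53 ≈ 7.2801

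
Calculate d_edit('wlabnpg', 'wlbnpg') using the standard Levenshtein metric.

Let D[i][j] be the edit distance between the first i characters of 'wlabnpg' and the first j characters of 'wlbnpg', with D[i][0] = i, D[0][j] = j, and D[i][j] = D[i-1][j-1] if the characters match, else 1 + min(D[i-1][j], D[i][j-1], D[i-1][j-1]). Filling the table (rows: prefixes of 'wlabnpg', columns: prefixes of 'wlbnpg'):
     ε  w  l  b  n  p  g
  ε  0  1  2  3  4  5  6
  w  1  0  1  2  3  4  5
  l  2  1  0  1  2  3  4
  a  3  2  1  1  2  3  4
  b  4  3  2  1  2  3  4
  n  5  4  3  2  1  2  3
  p  6  5  4  3  2  1  2
  g  7  6  5  4  3  2  1
The bottom-right entry gives D[7][6] = 1, so no sequence of fewer than 1 edit works. Backtracking through the table gives one optimal edit sequence (1 edit):
  wlabnpg → wlbnpg (del a @3)
Edit distance = 1.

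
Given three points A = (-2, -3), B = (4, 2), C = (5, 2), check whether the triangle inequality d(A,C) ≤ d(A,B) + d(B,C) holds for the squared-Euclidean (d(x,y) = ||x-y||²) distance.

d(A,B) = 6² + 5² = 61, d(B,C) = 1² + 0² = 1, d(A,C) = 7² + 5² = 74.
d(A,C) = 74 > 61 + 1 = 62. Triangle inequality is VIOLATED. (Squared-Euclidean is not a metric — this is a counterexample.)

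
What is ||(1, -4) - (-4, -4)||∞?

max(|x_i - y_i|) = max(|1 - (-4)|, |-4 - (-4)|) = max(5, 0) = 5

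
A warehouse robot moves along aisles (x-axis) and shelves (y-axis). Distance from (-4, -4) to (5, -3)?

Σ|x_i - y_i| = |-4 - 5| + |-4 - (-3)| = 9 + 1 = 10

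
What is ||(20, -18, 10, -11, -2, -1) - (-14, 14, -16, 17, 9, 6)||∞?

max(|x_i - y_i|) = max(|20 - (-14)|, |-18 - 14|, |10 - (-16)|, |-11 - 17|, |-2 - 9|, |-1 - 6|) = max(34, 32, 26, 28, 11, 7) = 34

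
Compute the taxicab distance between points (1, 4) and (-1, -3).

Σ|x_i - y_i| = |1 - (-1)| + |4 - (-3)| = 2 + 7 = 9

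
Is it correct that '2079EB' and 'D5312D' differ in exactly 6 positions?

Differing positions: 1, 2, 3, 4, 5, 6. Hamming distance = 6, so the claim is true.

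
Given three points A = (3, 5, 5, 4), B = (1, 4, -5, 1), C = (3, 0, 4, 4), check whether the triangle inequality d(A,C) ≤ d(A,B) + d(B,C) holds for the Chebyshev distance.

d(A,B) = max(2, 1, 10, 3) = 10, d(B,C) = max(2, 4, 9, 3) = 9, d(A,C) = max(0, 5, 1, 0) = 5.
d(A,C) = 5 ≤ 10 + 9 = 19. Triangle inequality is satisfied.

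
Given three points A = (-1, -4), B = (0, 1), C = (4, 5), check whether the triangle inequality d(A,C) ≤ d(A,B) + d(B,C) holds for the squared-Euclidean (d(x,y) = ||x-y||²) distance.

d(A,B) = 1² + 5² = 26, d(B,C) = 4² + 4² = 32, d(A,C) = 5² + 9² = 106.
d(A,C) = 106 > 26 + 32 = 58. Triangle inequality is VIOLATED. (Squared-Euclidean is not a metric — this is a counterexample.)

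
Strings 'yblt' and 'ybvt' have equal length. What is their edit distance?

Let D[i][j] be the edit distance between the first i characters of 'yblt' and the first j characters of 'ybvt', with D[i][0] = i, D[0][j] = j, and D[i][j] = D[i-1][j-1] if the characters match, else 1 + min(D[i-1][j], D[i][j-1], D[i-1][j-1]). Filling the table (rows: prefixes of 'yblt', columns: prefixes of 'ybvt'):
     ε  y  b  v  t
  ε  0  1  2  3  4
  y  1  0  1  2  3
  b  2  1  0  1  2
  l  3  2  1  1  2
  t  4  3  2  2  1
The bottom-right entry gives D[4][4] = 1, so no sequence of fewer than 1 edit works. Backtracking through the table gives one optimal edit sequence (1 edit):
  yblt → ybvt (sub l→v @3)
Edit distance = 1.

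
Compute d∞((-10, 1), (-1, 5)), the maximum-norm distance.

max(|x_i - y_i|) = max(|-10 - (-1)|, |1 - 5|) = max(9, 4) = 9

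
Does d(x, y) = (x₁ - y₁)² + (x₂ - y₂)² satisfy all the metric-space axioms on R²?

No. The squared Euclidean distance fails the triangle inequality. Counterexample: x = (0, 0), y = (5, 1), z = (10, 2). d(x,z) = 10² + 2² = 104, but d(x,y) + d(y,z) = (5² + 1²) + (5² + 1²) = 26 + 26 = 52. Since 104 > 52, the triangle inequality is violated. (Note: √d, the ordinary Euclidean distance, IS a metric.)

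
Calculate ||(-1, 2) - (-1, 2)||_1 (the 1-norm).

Σ|x_i - y_i| = |-1 - (-1)| + |2 - 2| = 0 + 0 = 0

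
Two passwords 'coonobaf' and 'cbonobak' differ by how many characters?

Differing positions: 2, 8. Hamming distance = 2.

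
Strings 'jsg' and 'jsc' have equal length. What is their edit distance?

Let D[i][j] be the edit distance between the first i characters of 'jsg' and the first j characters of 'jsc', with D[i][0] = i, D[0][j] = j, and D[i][j] = D[i-1][j-1] if the characters match, else 1 + min(D[i-1][j], D[i][j-1], D[i-1][j-1]). Filling the table (rows: prefixes of 'jsg', columns: prefixes of 'jsc'):
     ε  j  s  c
  ε  0  1  2  3
  j  1  0  1  2
  s  2  1  0  1
  g  3  2  1  1
The bottom-right entry gives D[3][3] = 1, so no sequence of fewer than 1 edit works. Backtracking through the table gives one optimal edit sequence (1 edit):
  jsg → jsc (sub g→c @3)
Edit distance = 1.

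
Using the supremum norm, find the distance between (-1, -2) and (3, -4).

max(|x_i - y_i|) = max(|-1 - 3|, |-2 - (-4)|) = max(4, 2) = 4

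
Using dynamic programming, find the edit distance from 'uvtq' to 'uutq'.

Let D[i][j] be the edit distance between the first i characters of 'uvtq' and the first j characters of 'uutq', with D[i][0] = i, D[0][j] = j, and D[i][j] = D[i-1][j-1] if the characters match, else 1 + min(D[i-1][j], D[i][j-1], D[i-1][j-1]). Filling the table (rows: prefixes of 'uvtq', columns: prefixes of 'uutq'):
     ε  u  u  t  q
  ε  0  1  2  3  4
  u  1  0  1  2  3
  v  2  1  1  2  3
  t  3  2  2  1  2
  q  4  3  3  2  1
The bottom-right entry gives D[4][4] = 1, so no sequence of fewer than 1 edit works. Backtracking through the table gives one optimal edit sequence (1 edit):
  uvtq → uutq (sub v→u @2)
Edit distance = 1.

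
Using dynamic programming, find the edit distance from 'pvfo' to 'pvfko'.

Let D[i][j] be the edit distance between the first i characters of 'pvfo' and the first j characters of 'pvfko', with D[i][0] = i, D[0][j] = j, and D[i][j] = D[i-1][j-1] if the characters match, else 1 + min(D[i-1][j], D[i][j-1], D[i-1][j-1]). Filling the table (rows: prefixes of 'pvfo', columns: prefixes of 'pvfko'):
     ε  p  v  f  k  o
  ε  0  1  2  3  4  5
  p  1  0  1  2  3  4
  v  2  1  0  1  2  3
  f  3  2  1  0  1  2
  o  4  3  2  1  1  1
The bottom-right entry gives D[4][5] = 1, so no sequence of fewer than 1 edit works. Backtracking through the table gives one optimal edit sequence (1 edit):
  pvfo → pvfko (ins k @4)
Edit distance = 1.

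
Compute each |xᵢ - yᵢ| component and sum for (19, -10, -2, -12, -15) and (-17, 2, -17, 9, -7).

Σ|x_i - y_i| = |19 - (-17)| + |-10 - 2| + |-2 - (-17)| + |-12 - 9| + |-15 - (-7)| = 36 + 12 + 15 + 21 + 8 = 92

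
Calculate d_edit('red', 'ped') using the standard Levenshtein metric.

Let D[i][j] be the edit distance between the first i characters of 'red' and the first j characters of 'ped', with D[i][0] = i, D[0][j] = j, and D[i][j] = D[i-1][j-1] if the characters match, else 1 + min(D[i-1][j], D[i][j-1], D[i-1][j-1]). Filling the table (rows: prefixes of 'red', columns: prefixes of 'ped'):
     ε  p  e  d
  ε  0  1  2  3
  r  1  1  2  3
  e  2  2  1  2
  d  3  3  2  1
The bottom-right entry gives D[3][3] = 1, so no sequence of fewer than 1 edit works. Backtracking through the table gives one optimal edit sequence (1 edit):
  red → ped (sub r→p @1)
Edit distance = 1.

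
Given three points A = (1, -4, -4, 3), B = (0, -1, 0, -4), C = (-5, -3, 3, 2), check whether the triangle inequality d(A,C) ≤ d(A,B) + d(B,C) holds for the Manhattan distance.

d(A,B) = 1 + 3 + 4 + 7 = 15, d(B,C) = 5 + 2 + 3 + 6 = 16, d(A,C) = 6 + 1 + 7 + 1 = 15.
d(A,C) = 15 ≤ 15 + 16 = 31. Triangle inequality is satisfied.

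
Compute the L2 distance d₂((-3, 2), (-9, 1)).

√(Σ(x_i - y_i)²) = √((-3 - (-9))² + (2 - 1)²)
= √(6² + 1²) = √(36 + 1) = √37 ≈ 6.0828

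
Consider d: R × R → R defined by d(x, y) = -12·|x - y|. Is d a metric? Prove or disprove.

No. With c = -12 < 0, d fails non-negativity: d(8, 10) = -12·|8 - 10| = -12·2 = -24 < 0.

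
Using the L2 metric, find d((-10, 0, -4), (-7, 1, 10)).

√(Σ(x_i - y_i)²) = √((-10 - (-7))² + (0 - 1)² + (-4 - 10)²)
= √((-3)² + (-1)² + (-14)²) = √(9 + 1 + 196) = √206 ≈ 14.3527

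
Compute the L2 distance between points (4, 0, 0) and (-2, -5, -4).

(Σ|x_i - y_i|^2)^(1/2) = (|4 - (-2)|^2 + |0 - (-5)|^2 + |0 - (-4)|^2)^(1/2)
= (6^2 + 5^2 + 4^2)^(1/2) = (36 + 25 + 16)^(1/2) = (77)^(1/2) ≈ 8.775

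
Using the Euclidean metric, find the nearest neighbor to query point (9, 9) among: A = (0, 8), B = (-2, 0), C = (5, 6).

Distances: d(A) ≈ 9.0554, d(B) ≈ 14.2127, d(C) = 5. Nearest: C = (5, 6) with distance 5.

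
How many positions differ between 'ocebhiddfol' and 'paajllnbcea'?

Differing positions: 1, 2, 3, 4, 5, 6, 7, 8, 9, 10, 11. Hamming distance = 11.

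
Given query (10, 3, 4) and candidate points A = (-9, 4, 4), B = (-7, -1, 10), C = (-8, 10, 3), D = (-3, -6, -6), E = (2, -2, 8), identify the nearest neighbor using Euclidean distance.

Distances: d(A) ≈ 19.0263, d(B) ≈ 18.4662, d(C) ≈ 19.3391, d(D) ≈ 18.7083, d(E) ≈ 10.247. Nearest: E = (2, -2, 8) with distance 10.247.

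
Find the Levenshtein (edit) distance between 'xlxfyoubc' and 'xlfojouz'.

Let D[i][j] be the edit distance between the first i characters of 'xlxfyoubc' and the first j characters of 'xlfojouz', with D[i][0] = i, D[0][j] = j, and D[i][j] = D[i-1][j-1] if the characters match, else 1 + min(D[i-1][j], D[i][j-1], D[i-1][j-1]). Filling the table (rows: prefixes of 'xlxfyoubc', columns: prefixes of 'xlfojouz'):
     ε  x  l  f  o  j  o  u  z
  ε  0  1  2  3  4  5  6  7  8
  x  1  0  1  2  3  4  5  6  7
  l  2  1  0  1  2  3  4  5  6
  x  3  2  1  1  2  3  4  5  6
  f  4  3  2  1  2  3  4  5  6
  y  5  4  3  2  2  3  4  5  6
  o  6  5  4  3  2  3  3  4  5
  u  7  6  5  4  3  3  4  3  4
  b  8  7  6  5  4  4  4  4  4
  c  9  8  7  6  5  5  5  5  5
The bottom-right entry gives D[9][8] = 5, so no sequence of fewer than 5 edits works. Backtracking through the table gives one optimal edit sequence (5 edits):
  xlxfyoubc → xlffyoubc (sub x→f @3)
  xlffyoubc → xlfoyoubc (sub f→o @4)
  xlfoyoubc → xlfojoubc (sub y→j @5)
  xlfojoubc → xlfojouc (del b @8)
  xlfojouc → xlfojouz (sub c→z @8)
Edit distance = 5.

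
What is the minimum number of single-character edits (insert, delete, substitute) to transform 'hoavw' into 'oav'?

Let D[i][j] be the edit distance between the first i characters of 'hoavw' and the first j characters of 'oav', with D[i][0] = i, D[0][j] = j, and D[i][j] = D[i-1][j-1] if the characters match, else 1 + min(D[i-1][j], D[i][j-1], D[i-1][j-1]). Filling the table (rows: prefixes of 'hoavw', columns: prefixes of 'oav'):
     ε  o  a  v
  ε  0  1  2  3
  h  1  1  2  3
  o  2  1  2  3
  a  3  2  1  2
  v  4  3  2  1
  w  5  4  3  2
The bottom-right entry gives D[5][3] = 2, so no sequence of fewer than 2 edits works. Backtracking through the table gives one optimal edit sequence (2 edits):
  hoavw → oavw (del h @1)
  oavw → oav (del w @4)
Edit distance = 2.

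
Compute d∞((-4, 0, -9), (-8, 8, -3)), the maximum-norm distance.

max(|x_i - y_i|) = max(|-4 - (-8)|, |0 - 8|, |-9 - (-3)|) = max(4, 8, 6) = 8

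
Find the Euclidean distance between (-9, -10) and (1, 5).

√(Σ(x_i - y_i)²) = √((-9 - 1)² + (-10 - 5)²)
= √((-10)² + (-15)²) = √(100 + 225) = √325 ≈ 18.0278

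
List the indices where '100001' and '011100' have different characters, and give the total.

Differing positions: 1, 2, 3, 4, 6. Hamming distance = 5.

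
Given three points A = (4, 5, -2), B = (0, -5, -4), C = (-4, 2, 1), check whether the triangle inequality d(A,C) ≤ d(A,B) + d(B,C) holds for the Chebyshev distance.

d(A,B) = max(4, 10, 2) = 10, d(B,C) = max(4, 7, 5) = 7, d(A,C) = max(8, 3, 3) = 8.
d(A,C) = 8 ≤ 10 + 7 = 17. Triangle inequality is satisfied.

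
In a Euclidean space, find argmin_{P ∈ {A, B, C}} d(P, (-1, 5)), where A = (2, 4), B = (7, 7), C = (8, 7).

Distances: d(A) ≈ 3.1623, d(B) ≈ 8.2462, d(C) ≈ 9.2195. Nearest: A = (2, 4) with distance 3.1623.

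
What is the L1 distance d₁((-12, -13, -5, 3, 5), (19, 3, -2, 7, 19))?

Σ|x_i - y_i| = |-12 - 19| + |-13 - 3| + |-5 - (-2)| + |3 - 7| + |5 - 19| = 31 + 16 + 3 + 4 + 14 = 68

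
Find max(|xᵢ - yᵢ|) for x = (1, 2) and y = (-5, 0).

max(|x_i - y_i|) = max(|1 - (-5)|, |2 - 0|) = max(6, 2) = 6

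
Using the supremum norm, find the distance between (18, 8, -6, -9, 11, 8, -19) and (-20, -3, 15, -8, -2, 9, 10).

max(|x_i - y_i|) = max(|18 - (-20)|, |8 - (-3)|, |-6 - 15|, |-9 - (-8)|, |11 - (-2)|, |8 - 9|, |-19 - 10|) = max(38, 11, 21, 1, 13, 1, 29) = 38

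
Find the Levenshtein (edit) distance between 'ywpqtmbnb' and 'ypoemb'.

Let D[i][j] be the edit distance between the first i characters of 'ywpqtmbnb' and the first j characters of 'ypoemb', with D[i][0] = i, D[0][j] = j, and D[i][j] = D[i-1][j-1] if the characters match, else 1 + min(D[i-1][j], D[i][j-1], D[i-1][j-1]). Filling the table (rows: prefixes of 'ywpqtmbnb', columns: prefixes of 'ypoemb'):
     ε  y  p  o  e  m  b
  ε  0  1  2  3  4  5  6
  y  1  0  1  2  3  4  5
  w  2  1  1  2  3  4  5
  p  3  2  1  2  3  4  5
  q  4  3  2  2  3  4  5
  t  5  4  3  3  3  4  5
  m  6  5  4  4  4  3  4
  b  7  6  5  5  5  4  3
  n  8  7  6  6  6  5  4
  b  9  8  7  7  7  6  5
The bottom-right entry gives D[9][6] = 5, so no sequence of fewer than 5 edits works. Backtracking through the table gives one optimal edit sequence (5 edits):
  ywpqtmbnb → ypqtmbnb (del w @2)
  ypqtmbnb → ypotmbnb (sub q→o @3)
  ypotmbnb → ypoembnb (sub t→e @4)
  ypoembnb → ypoemnb (del b @6)
  ypoemnb → ypoemb (del n @6)
Edit distance = 5.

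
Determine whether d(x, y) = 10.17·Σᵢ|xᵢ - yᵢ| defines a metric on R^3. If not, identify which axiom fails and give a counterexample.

Yes. The L1 (Manhattan) norm induces a metric on R^3, and multiplying a metric by a positive constant 10.17 > 0 preserves all four axioms: non-negativity (10.17·||x-y|| ≥ 0), identity (10.17·||x-y|| = 0 ⟺ ||x-y|| = 0 ⟺ x = y), symmetry (||x-y|| = ||y-x||), and the triangle inequality (10.17·||x-z|| ≤ 10.17·||x-y|| + 10.17·||y-z||). So d is a metric.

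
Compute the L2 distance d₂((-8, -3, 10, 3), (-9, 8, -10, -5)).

√(Σ(x_i - y_i)²) = √((-8 - (-9))² + (-3 - 8)² + (10 - (-10))² + (3 - (-5))²)
= √(1² + (-11)² + 20² + 8²) = √(1 + 121 + 400 + 64) = √586 ≈ 24.2074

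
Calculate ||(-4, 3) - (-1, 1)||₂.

√(Σ(x_i - y_i)²) = √((-4 - (-1))² + (3 - 1)²)
= √((-3)² + 2²) = √(9 + 4) = √13 ≈ 3.6056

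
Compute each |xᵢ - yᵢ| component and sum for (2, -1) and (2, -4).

Σ|x_i - y_i| = |2 - 2| + |-1 - (-4)| = 0 + 3 = 3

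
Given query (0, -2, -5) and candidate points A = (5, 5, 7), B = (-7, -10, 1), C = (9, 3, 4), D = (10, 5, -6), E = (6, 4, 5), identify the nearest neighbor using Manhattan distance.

Distances: d(A) = 24, d(B) = 21, d(C) = 23, d(D) = 18, d(E) = 22. Nearest: D = (10, 5, -6) with distance 18.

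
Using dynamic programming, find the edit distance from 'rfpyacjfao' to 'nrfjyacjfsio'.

Let D[i][j] be the edit distance between the first i characters of 'rfpyacjfao' and the first j characters of 'nrfjyacjfsio', with D[i][0] = i, D[0][j] = j, and D[i][j] = D[i-1][j-1] if the characters match, else 1 + min(D[i-1][j], D[i][j-1], D[i-1][j-1]). Filling the table (rows: prefixes of 'rfpyacjfao', columns: prefixes of 'nrfjyacjfsio'):
     ε  n  r  f  j  y  a  c  j  f  s  i  o
  ε  0  1  2  3  4  5  6  7  8  9 10 11 12
  r  1  1  1  2  3  4  5  6  7  8  9 10 11
  f  2  2  2  1  2  3  4  5  6  7  8  9 10
  p  3  3  3  2  2  3  4  5  6  7  8  9 10
  y  4  4  4  3  3  2  3  4  5  6  7  8  9
  a  5  5  5  4  4  3  2  3  4  5  6  7  8
  c  6  6  6  5  5  4  3  2  3  4  5  6  7
  j  7  7  7  6  5  5  4  3  2  3  4  5  6
  f  8  8  8  7  6  6  5  4  3  2  3  4  5
  a  9  9  9  8  7  7  6  5  4  3  3  4  5
  o 10 10 10  9  8  8  7  6  5  4  4  4  4
The bottom-right entry gives D[10][12] = 4, so no sequence of fewer than 4 edits works. Backtracking through the table gives one optimal edit sequence (4 edits):
  rfpyacjfao → nrfpyacjfao (ins n @1)
  nrfpyacjfao → nrfjyacjfao (sub p→j @4)
  nrfjyacjfao → nrfjyacjfsao (ins s @10)
  nrfjyacjfsao → nrfjyacjfsio (sub a→i @11)
Edit distance = 4.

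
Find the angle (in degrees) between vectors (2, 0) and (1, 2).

With u = (2, 0), v = (1, 2):
u·v = 2·1 + 0·2 = 2 + 0 = 2.
|u| = √(2² + 0²) = √4, |v| = √(1² + 2²) = √5, so |u||v| = √(4·5) = √20.
cos θ = (u·v)/(|u||v|) = 2/√20 ≈ 0.447214
θ = arccos(0.447214) ≈ 63.43°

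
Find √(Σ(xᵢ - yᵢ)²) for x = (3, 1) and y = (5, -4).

√(Σ(x_i - y_i)²) = √((3 - 5)² + (1 - (-4))²)
= √((-2)² + 5²) = √(4 + 25) = √29 ≈ 5.3852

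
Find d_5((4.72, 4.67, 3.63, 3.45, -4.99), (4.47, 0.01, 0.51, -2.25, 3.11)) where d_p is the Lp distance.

(Σ|x_i - y_i|^5)^(1/5) = (|4.72 - 4.47|^5 + |4.67 - 0.01|^5 + |3.63 - 0.51|^5 + |3.45 - (-2.25)|^5 + |-4.99 - 3.11|^5)^(1/5)
= (0.25^5 + 4.66^5 + 3.12^5 + 5.7^5 + 8.1^5)^(1/5) ≈ (0.001 + 2197.5035 + 295.6467 + 6016.9206 + 34867.844)^(1/5) = (43377.9158)^(1/5) ≈ 8.4616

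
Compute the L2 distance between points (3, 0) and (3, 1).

(Σ|x_i - y_i|^2)^(1/2) = (|3 - 3|^2 + |0 - 1|^2)^(1/2)
= (0^2 + 1^2)^(1/2) = (0 + 1)^(1/2) = (1)^(1/2) = 1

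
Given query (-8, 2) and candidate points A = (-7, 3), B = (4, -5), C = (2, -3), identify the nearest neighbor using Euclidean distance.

Distances: d(A) ≈ 1.4142, d(B) ≈ 13.8924, d(C) ≈ 11.1803. Nearest: A = (-7, 3) with distance 1.4142.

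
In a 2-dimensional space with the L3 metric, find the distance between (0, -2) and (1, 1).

(Σ|x_i - y_i|^3)^(1/3) = (|0 - 1|^3 + |-2 - 1|^3)^(1/3)
= (1^3 + 3^3)^(1/3) = (1 + 27)^(1/3) = (28)^(1/3) ≈ 3.0366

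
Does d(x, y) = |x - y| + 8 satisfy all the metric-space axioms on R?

No. d fails identity of indiscernibles (specifically d(x,x) = 0): d(5, 5) = |5 - 5| + 8 = 0 + 8 = 8 ≠ 0.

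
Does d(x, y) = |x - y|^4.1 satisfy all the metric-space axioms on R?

No. d(x,y) = |x-y|^4.1 fails the triangle inequality since p = 4.1 > 1. Counterexample: x = 5, y = 14, z = 22. d(x,z) = |5 - 22|^4.1 = 17^4.1 ≈ 110876.773, but d(x,y) + d(y,z) = 9^4.1 + 8^4.1 ≈ 8173.2407 + 5042.7675 = 13216.0082. Since 110876.773 > 13216.0082, the triangle inequality is violated.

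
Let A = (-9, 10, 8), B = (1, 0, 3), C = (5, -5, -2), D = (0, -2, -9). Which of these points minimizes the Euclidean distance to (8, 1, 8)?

Distances: d(A) ≈ 19.2354, d(B) ≈ 8.6603, d(C) ≈ 12.0416, d(D) ≈ 19.0263. Nearest: B = (1, 0, 3) with distance 8.6603.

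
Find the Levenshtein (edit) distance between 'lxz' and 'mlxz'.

Let D[i][j] be the edit distance between the first i characters of 'lxz' and the first j characters of 'mlxz', with D[i][0] = i, D[0][j] = j, and D[i][j] = D[i-1][j-1] if the characters match, else 1 + min(D[i-1][j], D[i][j-1], D[i-1][j-1]). Filling the table (rows: prefixes of 'lxz', columns: prefixes of 'mlxz'):
     ε  m  l  x  z
  ε  0  1  2  3  4
  l  1  1  1  2  3
  x  2  2  2  1  2
  z  3  3  3  2  1
The bottom-right entry gives D[3][4] = 1, so no sequence of fewer than 1 edit works. Backtracking through the table gives one optimal edit sequence (1 edit):
  lxz → mlxz (ins m @1)
Edit distance = 1.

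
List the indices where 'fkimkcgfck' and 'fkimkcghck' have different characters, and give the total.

Differing positions: 8. Hamming distance = 1.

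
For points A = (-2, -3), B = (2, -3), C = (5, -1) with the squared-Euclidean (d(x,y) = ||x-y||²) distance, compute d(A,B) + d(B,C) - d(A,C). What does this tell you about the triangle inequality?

d(A,B) = 4² + 0² = 16, d(B,C) = 3² + 2² = 13, d(A,C) = 7² + 2² = 53.
d(A,B) + d(B,C) - d(A,C) = 16 + 13 - 53 = 29 - 53 = -24. This is < 0, so the triangle inequality FAILS for these points (squared-Euclidean is not a metric).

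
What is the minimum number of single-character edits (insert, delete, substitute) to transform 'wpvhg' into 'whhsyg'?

Let D[i][j] be the edit distance between the first i characters of 'wpvhg' and the first j characters of 'whhsyg', with D[i][0] = i, D[0][j] = j, and D[i][j] = D[i-1][j-1] if the characters match, else 1 + min(D[i-1][j], D[i][j-1], D[i-1][j-1]). Filling the table (rows: prefixes of 'wpvhg', columns: prefixes of 'whhsyg'):
     ε  w  h  h  s  y  g
  ε  0  1  2  3  4  5  6
  w  1  0  1  2  3  4  5
  p  2  1  1  2  3  4  5
  v  3  2  2  2  3  4  5
  h  4  3  2  2  3  4  5
  g  5  4  3  3  3  4  4
The bottom-right entry gives D[5][6] = 4, so no sequence of fewer than 4 edits works. Backtracking through the table gives one optimal edit sequence (4 edits):
  wpvhg → whpvhg (ins h @2)
  whpvhg → whhvhg (sub p→h @3)
  whhvhg → whhshg (sub v→s @4)
  whhshg → whhsyg (sub h→y @5)
Edit distance = 4.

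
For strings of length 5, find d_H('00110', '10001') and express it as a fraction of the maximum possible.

Differing positions: 1, 3, 4, 5. Hamming distance = 4. The maximum possible Hamming distance for length-5 strings is 5, so d_H/5 = 4/5 = 0.8.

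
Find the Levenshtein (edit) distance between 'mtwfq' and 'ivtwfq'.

Let D[i][j] be the edit distance between the first i characters of 'mtwfq' and the first j characters of 'ivtwfq', with D[i][0] = i, D[0][j] = j, and D[i][j] = D[i-1][j-1] if the characters match, else 1 + min(D[i-1][j], D[i][j-1], D[i-1][j-1]). Filling the table (rows: prefixes of 'mtwfq', columns: prefixes of 'ivtwfq'):
     ε  i  v  t  w  f  q
  ε  0  1  2  3  4  5  6
  m  1  1  2  3  4  5  6
  t  2  2  2  2  3  4  5
  w  3  3  3  3  2  3  4
  f  4  4  4  4  3  2  3
  q  5  5  5  5  4  3  2
The bottom-right entry gives D[5][6] = 2, so no sequence of fewer than 2 edits works. Backtracking through the table gives one optimal edit sequence (2 edits):
  mtwfq → imtwfq (ins i @1)
  imtwfq → ivtwfq (sub m→v @2)
Edit distance = 2.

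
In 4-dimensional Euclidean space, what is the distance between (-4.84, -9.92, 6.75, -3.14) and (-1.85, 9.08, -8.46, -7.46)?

√(Σ(x_i - y_i)²) = √((-4.84 - (-1.85))² + (-9.92 - 9.08)² + (6.75 - (-8.46))² + (-3.14 - (-7.46))²)
= √((-2.99)² + (-19)² + 15.21² + 4.32²) = √(8.9401 + 361 + 231.3441 + 18.6624) = √619.9466 ≈ 24.8987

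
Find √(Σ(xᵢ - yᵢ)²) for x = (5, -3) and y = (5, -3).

√(Σ(x_i - y_i)²) = √((5 - 5)² + (-3 - (-3))²)
= √(0² + 0²) = √(0 + 0) = √0 = 0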